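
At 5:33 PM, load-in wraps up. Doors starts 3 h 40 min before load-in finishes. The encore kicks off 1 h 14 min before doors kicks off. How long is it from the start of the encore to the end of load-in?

4 hours 54 minutes

Doors starts at 5:33 PM − 220 min = 1:53 PM.
The encore starts at 1:53 PM − 74 min = 12:39 PM.
From 12:39 PM to 5:33 PM is 4 hours 54 minutes.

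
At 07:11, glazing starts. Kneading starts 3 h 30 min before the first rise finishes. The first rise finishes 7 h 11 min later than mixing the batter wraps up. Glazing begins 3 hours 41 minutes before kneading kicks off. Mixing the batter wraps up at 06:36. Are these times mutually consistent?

No

The first rise ends at 06:36 + 431 min = 13:47.
Kneading starts at 13:47 − 210 min = 10:17.
Glazing starts at 10:17 − 221 min = 06:36.
But glazing is also said to start at 07:11 — a 35-minute conflict.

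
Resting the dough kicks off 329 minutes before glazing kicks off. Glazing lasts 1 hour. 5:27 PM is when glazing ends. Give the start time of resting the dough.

10:58 AM

Glazing starts at 5:27 PM − 60 min = 4:27 PM.
Resting the dough starts at 4:27 PM − 329 min = 10:58 AM.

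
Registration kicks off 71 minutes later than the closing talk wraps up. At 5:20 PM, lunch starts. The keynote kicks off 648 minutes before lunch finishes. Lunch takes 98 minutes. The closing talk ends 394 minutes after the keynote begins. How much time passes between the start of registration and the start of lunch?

1 hour 25 minutes

Lunch ends at 5:20 PM + 98 min = 6:58 PM.
The keynote starts at 6:58 PM − 648 min = 8:10 AM.
The closing talk ends at 8:10 AM + 394 min = 2:44 PM.
Registration starts at 2:44 PM + 71 min = 3:55 PM.
From 3:55 PM to 5:20 PM is 1 hour 25 minutes.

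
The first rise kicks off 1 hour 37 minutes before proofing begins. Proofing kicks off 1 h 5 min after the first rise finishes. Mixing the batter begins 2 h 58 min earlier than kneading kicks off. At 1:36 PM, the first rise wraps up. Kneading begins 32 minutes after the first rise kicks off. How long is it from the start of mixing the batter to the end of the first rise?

Proofing starts at 1:36 PM + 65 min = 2:41 PM.
The first rise starts at 2:41 PM − 97 min = 1:04 PM.
Kneading starts at 1:04 PM + 32 min = 1:36 PM.
Mixing the batter starts at 1:36 PM − 178 min = 10:38 AM.
From 10:38 AM to 1:36 PM is 2 hours 58 minutes.

2 hours 58 minutes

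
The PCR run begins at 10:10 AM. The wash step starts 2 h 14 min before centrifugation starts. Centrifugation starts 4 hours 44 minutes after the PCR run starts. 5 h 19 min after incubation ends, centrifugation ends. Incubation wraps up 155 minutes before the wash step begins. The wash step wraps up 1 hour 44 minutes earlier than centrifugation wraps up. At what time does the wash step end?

Centrifugation starts at 10:10 AM + 284 min = 2:54 PM.
The wash step starts at 2:54 PM − 134 min = 12:40 PM.
Incubation ends at 12:40 PM − 155 min = 10:05 AM.
Centrifugation ends at 10:05 AM + 319 min = 3:24 PM.
The wash step ends at 3:24 PM − 104 min = 1:40 PM.

1:40 PM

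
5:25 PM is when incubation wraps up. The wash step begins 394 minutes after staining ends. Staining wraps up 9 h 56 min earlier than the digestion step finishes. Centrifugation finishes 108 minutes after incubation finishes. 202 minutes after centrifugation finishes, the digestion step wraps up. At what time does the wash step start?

7:13 PM

Centrifugation ends at 5:25 PM + 108 min = 7:13 PM.
The digestion step ends at 7:13 PM + 202 min = 10:35 PM.
Staining ends at 10:35 PM − 596 min = 12:39 PM.
The wash step starts at 12:39 PM + 394 min = 7:13 PM.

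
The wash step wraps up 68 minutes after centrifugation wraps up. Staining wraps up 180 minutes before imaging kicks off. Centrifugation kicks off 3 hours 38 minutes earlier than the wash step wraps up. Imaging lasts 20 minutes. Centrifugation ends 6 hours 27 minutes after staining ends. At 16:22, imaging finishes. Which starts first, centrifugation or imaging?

imaging

Imaging starts at 16:22 − 20 min = 16:02.
Staining ends at 16:02 − 180 min = 13:02.
Centrifugation ends at 13:02 + 387 min = 19:29.
The wash step ends at 19:29 + 68 min = 20:37.
Centrifugation starts at 20:37 − 218 min = 16:59.
Centrifugation starts at 16:59 and imaging starts at 16:02, so imaging is first.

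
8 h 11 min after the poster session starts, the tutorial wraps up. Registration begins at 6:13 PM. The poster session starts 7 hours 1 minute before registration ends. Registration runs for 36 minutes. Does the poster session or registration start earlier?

the poster session

Registration ends at 6:13 PM + 36 min = 6:49 PM.
The poster session starts at 6:49 PM − 421 min = 11:48 AM.
The poster session starts at 11:48 AM and registration starts at 6:13 PM, so the poster session is first.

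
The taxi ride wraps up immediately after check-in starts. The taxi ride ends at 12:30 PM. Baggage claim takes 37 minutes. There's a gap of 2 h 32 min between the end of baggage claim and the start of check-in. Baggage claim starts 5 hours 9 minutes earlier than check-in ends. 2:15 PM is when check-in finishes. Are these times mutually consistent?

No

Baggage claim starts at 2:15 PM − 309 min = 9:06 AM.
Baggage claim ends at 9:06 AM + 37 min = 9:43 AM.
Check-in starts at 9:43 AM + 152 min = 12:15 PM.
So the taxi ride ends at 12:15 PM.
But the taxi ride is also said to end at 12:30 PM — a 15-minute conflict.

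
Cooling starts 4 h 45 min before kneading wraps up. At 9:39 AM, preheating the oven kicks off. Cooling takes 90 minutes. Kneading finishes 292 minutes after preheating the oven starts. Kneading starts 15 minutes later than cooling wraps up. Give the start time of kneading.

11:31 AM

Kneading ends at 9:39 AM + 292 min = 2:31 PM.
Cooling starts at 2:31 PM − 285 min = 9:46 AM.
Cooling ends at 9:46 AM + 90 min = 11:16 AM.
Kneading starts at 11:16 AM + 15 min = 11:31 AM.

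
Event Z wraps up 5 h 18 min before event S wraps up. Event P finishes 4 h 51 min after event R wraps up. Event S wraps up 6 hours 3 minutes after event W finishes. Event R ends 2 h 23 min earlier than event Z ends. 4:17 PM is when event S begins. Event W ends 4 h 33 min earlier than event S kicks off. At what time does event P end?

Event W ends at 4:17 PM − 273 min = 11:44 AM.
Event S ends at 11:44 AM + 363 min = 5:47 PM.
Event Z ends at 5:47 PM − 318 min = 12:29 PM.
Event R ends at 12:29 PM − 143 min = 10:06 AM.
Event P ends at 10:06 AM + 291 min = 2:57 PM.

2:57 PM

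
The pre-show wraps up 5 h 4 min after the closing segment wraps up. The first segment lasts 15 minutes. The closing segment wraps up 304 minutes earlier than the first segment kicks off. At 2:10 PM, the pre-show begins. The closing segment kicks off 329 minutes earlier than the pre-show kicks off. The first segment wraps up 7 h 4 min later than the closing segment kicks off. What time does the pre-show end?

The closing segment starts at 2:10 PM − 329 min = 8:41 AM.
The first segment ends at 8:41 AM + 424 min = 3:45 PM.
The first segment starts at 3:45 PM − 15 min = 3:30 PM.
The closing segment ends at 3:30 PM − 304 min = 10:26 AM.
The pre-show ends at 10:26 AM + 304 min = 3:30 PM.

3:30 PM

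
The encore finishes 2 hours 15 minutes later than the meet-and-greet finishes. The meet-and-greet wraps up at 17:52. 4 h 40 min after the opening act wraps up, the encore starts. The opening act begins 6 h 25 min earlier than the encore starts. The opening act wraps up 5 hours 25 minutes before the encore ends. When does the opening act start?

12:57

The encore ends at 17:52 + 135 min = 20:07.
The opening act ends at 20:07 − 325 min = 14:42.
The encore starts at 14:42 + 280 min = 19:22.
The opening act starts at 19:22 − 385 min = 12:57.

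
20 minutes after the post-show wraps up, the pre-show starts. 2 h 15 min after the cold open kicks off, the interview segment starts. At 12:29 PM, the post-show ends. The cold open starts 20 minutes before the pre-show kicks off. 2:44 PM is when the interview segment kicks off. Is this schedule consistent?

The pre-show starts at 12:29 PM + 20 min = 12:49 PM.
The cold open starts at 12:49 PM − 20 min = 12:29 PM.
The interview segment starts at 12:29 PM + 135 min = 2:44 PM.
That matches the stated 2:44 PM, so the schedule is consistent.

Yes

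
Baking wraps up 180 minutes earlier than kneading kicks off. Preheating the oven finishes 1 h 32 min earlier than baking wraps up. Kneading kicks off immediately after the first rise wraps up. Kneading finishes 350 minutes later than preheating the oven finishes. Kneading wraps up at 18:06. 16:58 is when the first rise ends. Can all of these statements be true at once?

Kneading starts at 16:58.
Baking ends at 16:58 − 180 min = 13:58.
Preheating the oven ends at 13:58 − 92 min = 12:26.
Kneading ends at 12:26 + 350 min = 18:16.
But kneading is also said to end at 18:06 — a 10-minute conflict.

No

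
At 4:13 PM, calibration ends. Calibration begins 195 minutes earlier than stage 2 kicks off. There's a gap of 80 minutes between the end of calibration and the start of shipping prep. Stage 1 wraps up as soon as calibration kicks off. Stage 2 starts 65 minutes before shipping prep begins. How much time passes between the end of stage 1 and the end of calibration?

3 hours

Shipping prep starts at 4:13 PM + 80 min = 5:33 PM.
Stage 2 starts at 5:33 PM − 65 min = 4:28 PM.
Calibration starts at 4:28 PM − 195 min = 1:13 PM.
So stage 1 ends at 1:13 PM.
From 1:13 PM to 4:13 PM is 3 hours.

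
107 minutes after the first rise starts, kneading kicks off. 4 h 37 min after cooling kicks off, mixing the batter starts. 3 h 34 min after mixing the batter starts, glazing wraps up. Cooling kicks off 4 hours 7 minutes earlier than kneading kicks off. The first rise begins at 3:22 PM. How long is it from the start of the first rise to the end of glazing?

5 hours 51 minutes

Kneading starts at 3:22 PM + 107 min = 5:09 PM.
Cooling starts at 5:09 PM − 247 min = 1:02 PM.
Mixing the batter starts at 1:02 PM + 277 min = 5:39 PM.
Glazing ends at 5:39 PM + 214 min = 9:13 PM.
From 3:22 PM to 9:13 PM is 5 hours 51 minutes.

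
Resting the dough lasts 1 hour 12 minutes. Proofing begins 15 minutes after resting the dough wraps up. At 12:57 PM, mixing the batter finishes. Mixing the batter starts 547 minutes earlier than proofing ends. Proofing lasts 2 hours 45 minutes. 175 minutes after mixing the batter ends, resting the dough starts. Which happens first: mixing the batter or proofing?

Resting the dough starts at 12:57 PM + 175 min = 3:52 PM.
Resting the dough ends at 3:52 PM + 72 min = 5:04 PM.
Proofing starts at 5:04 PM + 15 min = 5:19 PM.
Proofing ends at 5:19 PM + 165 min = 8:04 PM.
Mixing the batter starts at 8:04 PM − 547 min = 10:57 AM.
Mixing the batter starts at 10:57 AM and proofing starts at 5:19 PM, so mixing the batter is first.

mixing the batter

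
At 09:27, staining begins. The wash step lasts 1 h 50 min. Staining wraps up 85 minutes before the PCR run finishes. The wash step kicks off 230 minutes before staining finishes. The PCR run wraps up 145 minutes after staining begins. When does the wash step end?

08:27

The PCR run ends at 09:27 + 145 min = 11:52.
Staining ends at 11:52 − 85 min = 10:27.
The wash step starts at 10:27 − 230 min = 06:37.
The wash step ends at 06:37 + 110 min = 08:27.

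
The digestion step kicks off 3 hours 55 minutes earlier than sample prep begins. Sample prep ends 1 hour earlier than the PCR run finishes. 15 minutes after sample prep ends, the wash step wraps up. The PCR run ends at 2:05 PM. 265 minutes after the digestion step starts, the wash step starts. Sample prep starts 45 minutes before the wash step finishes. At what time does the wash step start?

1:05 PM

Sample prep ends at 2:05 PM − 60 min = 1:05 PM.
The wash step ends at 1:05 PM + 15 min = 1:20 PM.
Sample prep starts at 1:20 PM − 45 min = 12:35 PM.
The digestion step starts at 12:35 PM − 235 min = 8:40 AM.
The wash step starts at 8:40 AM + 265 min = 1:05 PM.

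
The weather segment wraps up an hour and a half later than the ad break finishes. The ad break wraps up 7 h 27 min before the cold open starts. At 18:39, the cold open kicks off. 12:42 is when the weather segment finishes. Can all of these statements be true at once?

Yes

The ad break ends at 18:39 − 447 min = 11:12.
The weather segment ends at 11:12 + 90 min = 12:42.
That matches the stated 12:42, so the schedule is consistent.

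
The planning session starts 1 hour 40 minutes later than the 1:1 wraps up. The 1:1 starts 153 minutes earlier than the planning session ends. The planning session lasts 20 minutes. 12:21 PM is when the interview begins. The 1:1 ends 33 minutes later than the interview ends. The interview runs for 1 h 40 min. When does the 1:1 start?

The interview ends at 12:21 PM + 100 min = 2:01 PM.
The 1:1 ends at 2:01 PM + 33 min = 2:34 PM.
The planning session starts at 2:34 PM + 100 min = 4:14 PM.
The planning session ends at 4:14 PM + 20 min = 4:34 PM.
The 1:1 starts at 4:34 PM − 153 min = 2:01 PM.

2:01 PM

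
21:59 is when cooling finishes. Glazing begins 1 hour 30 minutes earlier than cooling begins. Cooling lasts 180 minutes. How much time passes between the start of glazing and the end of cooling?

4 hours 30 minutes

Cooling starts at 21:59 − 180 min = 18:59.
Glazing starts at 18:59 − 90 min = 17:29.
From 17:29 to 21:59 is 4 hours 30 minutes.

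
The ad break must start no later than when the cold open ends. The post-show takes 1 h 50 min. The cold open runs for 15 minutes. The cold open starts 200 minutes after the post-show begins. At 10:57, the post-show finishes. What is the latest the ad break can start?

The post-show starts at 10:57 − 110 min = 09:07.
The cold open starts at 09:07 + 200 min = 12:27.
The cold open ends at 12:27 + 15 min = 12:42.
The ad break is bounded by the cold open, so the latest it can start is 12:42.

12:42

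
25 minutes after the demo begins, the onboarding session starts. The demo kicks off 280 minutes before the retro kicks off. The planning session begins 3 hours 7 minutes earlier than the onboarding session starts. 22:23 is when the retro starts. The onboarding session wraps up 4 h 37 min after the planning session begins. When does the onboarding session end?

19:38

The demo starts at 22:23 − 280 min = 17:43.
The onboarding session starts at 17:43 + 25 min = 18:08.
The planning session starts at 18:08 − 187 min = 15:01.
The onboarding session ends at 15:01 + 277 min = 19:38.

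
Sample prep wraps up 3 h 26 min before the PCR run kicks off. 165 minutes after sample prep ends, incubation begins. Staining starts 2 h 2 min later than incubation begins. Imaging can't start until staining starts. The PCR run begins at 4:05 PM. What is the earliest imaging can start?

Sample prep ends at 4:05 PM − 206 min = 12:39 PM.
Incubation starts at 12:39 PM + 165 min = 3:24 PM.
Staining starts at 3:24 PM + 122 min = 5:26 PM.
Imaging is bounded by staining, so the earliest it can start is 5:26 PM.

5:26 PM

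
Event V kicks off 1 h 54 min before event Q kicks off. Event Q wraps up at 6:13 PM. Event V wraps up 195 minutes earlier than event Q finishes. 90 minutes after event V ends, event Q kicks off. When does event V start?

Event V ends at 6:13 PM − 195 min = 2:58 PM.
Event Q starts at 2:58 PM + 90 min = 4:28 PM.
Event V starts at 4:28 PM − 114 min = 2:34 PM.

2:34 PM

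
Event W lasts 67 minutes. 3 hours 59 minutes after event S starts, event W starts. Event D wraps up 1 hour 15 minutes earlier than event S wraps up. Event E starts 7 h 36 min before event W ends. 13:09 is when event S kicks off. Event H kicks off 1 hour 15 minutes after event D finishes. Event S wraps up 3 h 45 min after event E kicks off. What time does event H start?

14:24

Event W starts at 13:09 + 239 min = 17:08.
Event W ends at 17:08 + 67 min = 18:15.
Event E starts at 18:15 − 456 min = 10:39.
Event S ends at 10:39 + 225 min = 14:24.
Event D ends at 14:24 − 75 min = 13:09.
Event H starts at 13:09 + 75 min = 14:24.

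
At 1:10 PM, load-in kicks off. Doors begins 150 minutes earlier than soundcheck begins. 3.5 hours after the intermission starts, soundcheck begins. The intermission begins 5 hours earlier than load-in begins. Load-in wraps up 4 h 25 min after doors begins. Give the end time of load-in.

The intermission starts at 1:10 PM − 300 min = 8:10 AM.
Soundcheck starts at 8:10 AM + 210 min = 11:40 AM.
Doors starts at 11:40 AM − 150 min = 9:10 AM.
Load-in ends at 9:10 AM + 265 min = 1:35 PM.

1:35 PM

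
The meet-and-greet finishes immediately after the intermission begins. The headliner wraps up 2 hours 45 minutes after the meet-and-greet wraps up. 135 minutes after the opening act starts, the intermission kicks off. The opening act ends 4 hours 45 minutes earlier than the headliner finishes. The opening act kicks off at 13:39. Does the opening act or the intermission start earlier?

The intermission starts at 13:39 + 135 min = 15:54.
The opening act starts at 13:39 and the intermission starts at 15:54, so the opening act is first.

the opening act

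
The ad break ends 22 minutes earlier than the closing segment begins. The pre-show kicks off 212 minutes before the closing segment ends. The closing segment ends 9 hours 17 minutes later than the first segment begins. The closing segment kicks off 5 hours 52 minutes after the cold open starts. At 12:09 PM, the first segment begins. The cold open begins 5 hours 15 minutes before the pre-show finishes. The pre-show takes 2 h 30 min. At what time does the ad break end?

8:39 PM

The closing segment ends at 12:09 PM + 557 min = 9:26 PM.
The pre-show starts at 9:26 PM − 212 min = 5:54 PM.
The pre-show ends at 5:54 PM + 150 min = 8:24 PM.
The cold open starts at 8:24 PM − 315 min = 3:09 PM.
The closing segment starts at 3:09 PM + 352 min = 9:01 PM.
The ad break ends at 9:01 PM − 22 min = 8:39 PM.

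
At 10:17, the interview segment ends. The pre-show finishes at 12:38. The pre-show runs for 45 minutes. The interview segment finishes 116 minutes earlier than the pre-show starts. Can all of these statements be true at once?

No

The pre-show starts at 12:38 − 45 min = 11:53.
The interview segment ends at 11:53 − 116 min = 09:57.
But the interview segment is also said to end at 10:17 — a 20-minute conflict.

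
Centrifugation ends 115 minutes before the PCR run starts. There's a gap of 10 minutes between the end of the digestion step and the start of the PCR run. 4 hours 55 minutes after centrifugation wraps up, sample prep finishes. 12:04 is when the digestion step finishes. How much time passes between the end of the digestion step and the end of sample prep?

The PCR run starts at 12:04 + 10 min = 12:14.
Centrifugation ends at 12:14 − 115 min = 10:19.
Sample prep ends at 10:19 + 295 min = 15:14.
From 12:04 to 15:14 is 190 minutes.

190 minutes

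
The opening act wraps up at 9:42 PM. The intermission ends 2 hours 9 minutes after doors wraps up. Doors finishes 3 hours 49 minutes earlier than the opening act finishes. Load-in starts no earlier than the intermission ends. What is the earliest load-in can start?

8:02 PM

Doors ends at 9:42 PM − 229 min = 5:53 PM.
The intermission ends at 5:53 PM + 129 min = 8:02 PM.
Load-in is bounded by the intermission, so the earliest it can start is 8:02 PM.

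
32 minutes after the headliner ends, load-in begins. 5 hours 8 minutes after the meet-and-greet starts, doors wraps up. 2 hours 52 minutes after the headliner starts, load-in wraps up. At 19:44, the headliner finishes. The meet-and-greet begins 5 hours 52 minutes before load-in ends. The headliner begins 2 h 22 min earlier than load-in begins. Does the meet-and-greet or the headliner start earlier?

Load-in starts at 19:44 + 32 min = 20:16.
The headliner starts at 20:16 − 142 min = 17:54.
Load-in ends at 17:54 + 172 min = 20:46.
The meet-and-greet starts at 20:46 − 352 min = 14:54.
The meet-and-greet starts at 14:54 and the headliner starts at 17:54, so the meet-and-greet is first.

the meet-and-greet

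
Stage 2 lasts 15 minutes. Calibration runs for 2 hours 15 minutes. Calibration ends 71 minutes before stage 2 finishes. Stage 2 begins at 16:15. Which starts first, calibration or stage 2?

Stage 2 ends at 16:15 + 15 min = 16:30.
Calibration ends at 16:30 − 71 min = 15:19.
Calibration starts at 15:19 − 135 min = 13:04.
Calibration starts at 13:04 and stage 2 starts at 16:15, so calibration is first.

calibration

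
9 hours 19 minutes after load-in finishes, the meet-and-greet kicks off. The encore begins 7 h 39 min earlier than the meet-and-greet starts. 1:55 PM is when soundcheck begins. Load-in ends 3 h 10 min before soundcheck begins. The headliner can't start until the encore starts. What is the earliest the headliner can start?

12:25 PM

Load-in ends at 1:55 PM − 190 min = 10:45 AM.
The meet-and-greet starts at 10:45 AM + 559 min = 8:04 PM.
The encore starts at 8:04 PM − 459 min = 12:25 PM.
The headliner is bounded by the encore, so the earliest it can start is 12:25 PM.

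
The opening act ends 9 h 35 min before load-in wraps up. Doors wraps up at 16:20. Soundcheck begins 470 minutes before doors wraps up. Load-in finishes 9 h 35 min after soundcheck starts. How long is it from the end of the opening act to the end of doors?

7 h 50 min

Soundcheck starts at 16:20 − 470 min = 08:30.
Load-in ends at 08:30 + 575 min = 18:05.
The opening act ends at 18:05 − 575 min = 08:30.
From 08:30 to 16:20 is 7 h 50 min.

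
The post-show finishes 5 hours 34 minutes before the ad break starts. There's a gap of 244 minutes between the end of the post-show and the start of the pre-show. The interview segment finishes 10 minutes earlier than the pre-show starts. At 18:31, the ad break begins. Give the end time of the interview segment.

The post-show ends at 18:31 − 334 min = 12:57.
The pre-show starts at 12:57 + 244 min = 17:01.
The interview segment ends at 17:01 − 10 min = 16:51.

16:51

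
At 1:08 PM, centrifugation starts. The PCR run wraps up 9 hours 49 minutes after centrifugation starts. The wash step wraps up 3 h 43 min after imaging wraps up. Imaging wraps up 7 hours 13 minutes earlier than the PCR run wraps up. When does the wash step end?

7:27 PM

The PCR run ends at 1:08 PM + 589 min = 10:57 PM.
Imaging ends at 10:57 PM − 433 min = 3:44 PM.
The wash step ends at 3:44 PM + 223 min = 7:27 PM.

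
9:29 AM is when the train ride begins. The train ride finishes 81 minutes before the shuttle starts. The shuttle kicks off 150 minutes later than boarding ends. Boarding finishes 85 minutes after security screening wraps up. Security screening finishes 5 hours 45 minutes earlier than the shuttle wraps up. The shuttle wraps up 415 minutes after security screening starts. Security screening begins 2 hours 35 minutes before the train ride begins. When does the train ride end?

Security screening starts at 9:29 AM − 155 min = 6:54 AM.
The shuttle ends at 6:54 AM + 415 min = 1:49 PM.
Security screening ends at 1:49 PM − 345 min = 8:04 AM.
Boarding ends at 8:04 AM + 85 min = 9:29 AM.
The shuttle starts at 9:29 AM + 150 min = 11:59 AM.
The train ride ends at 11:59 AM − 81 min = 10:38 AM.

10:38 AM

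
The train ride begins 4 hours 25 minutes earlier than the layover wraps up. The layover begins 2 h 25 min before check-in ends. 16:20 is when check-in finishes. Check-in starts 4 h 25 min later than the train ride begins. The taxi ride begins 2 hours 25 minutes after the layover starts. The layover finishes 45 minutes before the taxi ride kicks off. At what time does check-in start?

The layover starts at 16:20 − 145 min = 13:55.
The taxi ride starts at 13:55 + 145 min = 16:20.
The layover ends at 16:20 − 45 min = 15:35.
The train ride starts at 15:35 − 265 min = 11:10.
Check-in starts at 11:10 + 265 min = 15:35.

15:35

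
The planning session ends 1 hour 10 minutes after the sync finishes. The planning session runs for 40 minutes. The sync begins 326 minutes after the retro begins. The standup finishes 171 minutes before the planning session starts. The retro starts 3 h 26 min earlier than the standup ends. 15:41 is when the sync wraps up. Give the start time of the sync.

The planning session ends at 15:41 + 70 min = 16:51.
The planning session starts at 16:51 − 40 min = 16:11.
The standup ends at 16:11 − 171 min = 13:20.
The retro starts at 13:20 − 206 min = 09:54.
The sync starts at 09:54 + 326 min = 15:20.

15:20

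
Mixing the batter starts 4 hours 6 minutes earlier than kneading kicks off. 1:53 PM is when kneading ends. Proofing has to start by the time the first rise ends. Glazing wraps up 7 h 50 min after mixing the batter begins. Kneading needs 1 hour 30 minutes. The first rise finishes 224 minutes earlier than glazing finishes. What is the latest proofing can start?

Kneading starts at 1:53 PM − 90 min = 12:23 PM.
Mixing the batter starts at 12:23 PM − 246 min = 8:17 AM.
Glazing ends at 8:17 AM + 470 min = 4:07 PM.
The first rise ends at 4:07 PM − 224 min = 12:23 PM.
Proofing is bounded by the first rise, so the latest it can start is 12:23 PM.

12:23 PM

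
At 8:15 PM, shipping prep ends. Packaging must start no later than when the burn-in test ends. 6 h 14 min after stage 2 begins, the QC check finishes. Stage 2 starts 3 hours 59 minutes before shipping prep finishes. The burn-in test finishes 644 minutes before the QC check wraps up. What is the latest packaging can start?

11:46 AM

Stage 2 starts at 8:15 PM − 239 min = 4:16 PM.
The QC check ends at 4:16 PM + 374 min = 10:30 PM.
The burn-in test ends at 10:30 PM − 644 min = 11:46 AM.
Packaging is bounded by the burn-in test, so the latest it can start is 11:46 AM.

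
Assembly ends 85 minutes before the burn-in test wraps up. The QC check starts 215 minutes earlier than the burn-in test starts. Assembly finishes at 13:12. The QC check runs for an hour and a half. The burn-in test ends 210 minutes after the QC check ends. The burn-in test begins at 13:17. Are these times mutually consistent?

No

The QC check starts at 13:17 − 215 min = 09:42.
The QC check ends at 09:42 + 90 min = 11:12.
The burn-in test ends at 11:12 + 210 min = 14:42.
Assembly ends at 14:42 − 85 min = 13:17.
But assembly is also said to end at 13:12 — a 5-minute conflict.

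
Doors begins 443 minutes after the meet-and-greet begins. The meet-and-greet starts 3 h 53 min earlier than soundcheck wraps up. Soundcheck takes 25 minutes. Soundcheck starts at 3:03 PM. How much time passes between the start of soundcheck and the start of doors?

235 minutes

Soundcheck ends at 3:03 PM + 25 min = 3:28 PM.
The meet-and-greet starts at 3:28 PM − 233 min = 11:35 AM.
Doors starts at 11:35 AM + 443 min = 6:58 PM.
From 3:03 PM to 6:58 PM is 235 minutes.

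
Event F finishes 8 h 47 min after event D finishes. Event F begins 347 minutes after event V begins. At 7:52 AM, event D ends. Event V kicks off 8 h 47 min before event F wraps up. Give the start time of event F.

1:39 PM

Event F ends at 7:52 AM + 527 min = 4:39 PM.
Event V starts at 4:39 PM − 527 min = 7:52 AM.
Event F starts at 7:52 AM + 347 min = 1:39 PM.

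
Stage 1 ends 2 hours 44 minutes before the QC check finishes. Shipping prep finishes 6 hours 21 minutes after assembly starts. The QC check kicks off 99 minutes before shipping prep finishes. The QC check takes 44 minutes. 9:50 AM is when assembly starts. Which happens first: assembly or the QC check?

Shipping prep ends at 9:50 AM + 381 min = 4:11 PM.
The QC check starts at 4:11 PM − 99 min = 2:32 PM.
Assembly starts at 9:50 AM and the QC check starts at 2:32 PM, so assembly is first.

assembly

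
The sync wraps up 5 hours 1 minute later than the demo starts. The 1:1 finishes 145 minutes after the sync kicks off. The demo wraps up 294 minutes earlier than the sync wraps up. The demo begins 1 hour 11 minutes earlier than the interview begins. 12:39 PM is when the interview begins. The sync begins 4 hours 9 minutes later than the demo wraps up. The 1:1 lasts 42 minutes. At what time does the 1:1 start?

5:27 PM

The demo starts at 12:39 PM − 71 min = 11:28 AM.
The sync ends at 11:28 AM + 301 min = 4:29 PM.
The demo ends at 4:29 PM − 294 min = 11:35 AM.
The sync starts at 11:35 AM + 249 min = 3:44 PM.
The 1:1 ends at 3:44 PM + 145 min = 6:09 PM.
The 1:1 starts at 6:09 PM − 42 min = 5:27 PM.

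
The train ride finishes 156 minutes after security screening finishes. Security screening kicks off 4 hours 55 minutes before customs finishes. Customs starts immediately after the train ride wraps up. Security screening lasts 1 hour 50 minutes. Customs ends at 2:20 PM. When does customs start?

1:51 PM

Security screening starts at 2:20 PM − 295 min = 9:25 AM.
Security screening ends at 9:25 AM + 110 min = 11:15 AM.
The train ride ends at 11:15 AM + 156 min = 1:51 PM.
So customs starts at 1:51 PM.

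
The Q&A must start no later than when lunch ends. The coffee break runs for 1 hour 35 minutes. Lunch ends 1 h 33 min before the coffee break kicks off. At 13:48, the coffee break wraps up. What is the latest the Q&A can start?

10:40

The coffee break starts at 13:48 − 95 min = 12:13.
Lunch ends at 12:13 − 93 min = 10:40.
The Q&A is bounded by lunch, so the latest it can start is 10:40.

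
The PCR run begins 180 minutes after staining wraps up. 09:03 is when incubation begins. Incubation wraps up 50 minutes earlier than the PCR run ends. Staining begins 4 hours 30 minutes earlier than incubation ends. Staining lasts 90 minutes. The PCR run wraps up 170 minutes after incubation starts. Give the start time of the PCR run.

The PCR run ends at 09:03 + 170 min = 11:53.
Incubation ends at 11:53 − 50 min = 11:03.
Staining starts at 11:03 − 270 min = 06:33.
Staining ends at 06:33 + 90 min = 08:03.
The PCR run starts at 08:03 + 180 min = 11:03.

11:03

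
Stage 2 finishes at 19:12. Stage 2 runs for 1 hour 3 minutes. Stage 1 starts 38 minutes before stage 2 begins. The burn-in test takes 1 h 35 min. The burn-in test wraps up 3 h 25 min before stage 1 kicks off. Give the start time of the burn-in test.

12:31

Stage 2 starts at 19:12 − 63 min = 18:09.
Stage 1 starts at 18:09 − 38 min = 17:31.
The burn-in test ends at 17:31 − 205 min = 14:06.
The burn-in test starts at 14:06 − 95 min = 12:31.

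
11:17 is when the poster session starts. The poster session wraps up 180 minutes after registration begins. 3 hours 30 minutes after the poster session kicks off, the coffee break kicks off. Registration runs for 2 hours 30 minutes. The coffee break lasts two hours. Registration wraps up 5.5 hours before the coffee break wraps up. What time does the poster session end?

11:47

The coffee break starts at 11:17 + 210 min = 14:47.
The coffee break ends at 14:47 + 120 min = 16:47.
Registration ends at 16:47 − 330 min = 11:17.
Registration starts at 11:17 − 150 min = 08:47.
The poster session ends at 08:47 + 180 min = 11:47.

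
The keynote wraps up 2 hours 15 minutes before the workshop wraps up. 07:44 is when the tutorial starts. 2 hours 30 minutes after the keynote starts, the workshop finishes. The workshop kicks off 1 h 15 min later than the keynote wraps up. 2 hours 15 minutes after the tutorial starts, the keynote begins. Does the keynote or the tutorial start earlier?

the tutorial

The keynote starts at 07:44 + 135 min = 09:59.
The keynote starts at 09:59 and the tutorial starts at 07:44, so the tutorial is first.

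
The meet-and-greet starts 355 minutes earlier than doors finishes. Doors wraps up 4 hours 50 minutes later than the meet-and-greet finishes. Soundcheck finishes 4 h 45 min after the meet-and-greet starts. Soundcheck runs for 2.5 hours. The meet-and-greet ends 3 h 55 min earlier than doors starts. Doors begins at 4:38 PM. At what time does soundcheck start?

1:53 PM

The meet-and-greet ends at 4:38 PM − 235 min = 12:43 PM.
Doors ends at 12:43 PM + 290 min = 5:33 PM.
The meet-and-greet starts at 5:33 PM − 355 min = 11:38 AM.
Soundcheck ends at 11:38 AM + 285 min = 4:23 PM.
Soundcheck starts at 4:23 PM − 150 min = 1:53 PM.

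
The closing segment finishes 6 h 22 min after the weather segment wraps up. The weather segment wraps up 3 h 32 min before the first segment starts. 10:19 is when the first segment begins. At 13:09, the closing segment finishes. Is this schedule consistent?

The weather segment ends at 10:19 − 212 min = 06:47.
The closing segment ends at 06:47 + 382 min = 13:09.
That matches the stated 13:09, so the schedule is consistent.

Yes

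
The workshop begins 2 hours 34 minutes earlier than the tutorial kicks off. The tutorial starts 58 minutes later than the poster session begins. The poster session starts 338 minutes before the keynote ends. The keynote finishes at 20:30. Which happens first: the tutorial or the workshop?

the workshop

The poster session starts at 20:30 − 338 min = 14:52.
The tutorial starts at 14:52 + 58 min = 15:50.
The workshop starts at 15:50 − 154 min = 13:16.
The tutorial starts at 15:50 and the workshop starts at 13:16, so the workshop is first.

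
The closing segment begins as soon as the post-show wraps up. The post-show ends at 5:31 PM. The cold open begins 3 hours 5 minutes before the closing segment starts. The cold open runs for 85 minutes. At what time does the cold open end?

The closing segment starts at 5:31 PM.
The cold open starts at 5:31 PM − 185 min = 2:26 PM.
The cold open ends at 2:26 PM + 85 min = 3:51 PM.

3:51 PM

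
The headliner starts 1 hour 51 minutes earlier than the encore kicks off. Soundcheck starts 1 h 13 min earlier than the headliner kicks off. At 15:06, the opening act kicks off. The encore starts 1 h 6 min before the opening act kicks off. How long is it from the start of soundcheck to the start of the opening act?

4 h 10 min

The encore starts at 15:06 − 66 min = 14:00.
The headliner starts at 14:00 − 111 min = 12:09.
Soundcheck starts at 12:09 − 73 min = 10:56.
From 10:56 to 15:06 is 4 h 10 min.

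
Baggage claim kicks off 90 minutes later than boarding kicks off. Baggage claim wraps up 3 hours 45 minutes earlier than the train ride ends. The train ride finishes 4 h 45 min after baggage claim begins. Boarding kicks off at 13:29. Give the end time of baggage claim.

15:59

Baggage claim starts at 13:29 + 90 min = 14:59.
The train ride ends at 14:59 + 285 min = 19:44.
Baggage claim ends at 19:44 − 225 min = 15:59.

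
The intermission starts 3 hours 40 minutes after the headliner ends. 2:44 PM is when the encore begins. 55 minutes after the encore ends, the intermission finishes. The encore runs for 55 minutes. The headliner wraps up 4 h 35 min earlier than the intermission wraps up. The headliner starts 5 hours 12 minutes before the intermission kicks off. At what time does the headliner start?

10:27 AM

The encore ends at 2:44 PM + 55 min = 3:39 PM.
The intermission ends at 3:39 PM + 55 min = 4:34 PM.
The headliner ends at 4:34 PM − 275 min = 11:59 AM.
The intermission starts at 11:59 AM + 220 min = 3:39 PM.
The headliner starts at 3:39 PM − 312 min = 10:27 AM.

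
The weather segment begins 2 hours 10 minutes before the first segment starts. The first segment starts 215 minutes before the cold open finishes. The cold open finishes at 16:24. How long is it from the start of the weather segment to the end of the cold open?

The first segment starts at 16:24 − 215 min = 12:49.
The weather segment starts at 12:49 − 130 min = 10:39.
From 10:39 to 16:24 is 5 hours 45 minutes.

5 hours 45 minutes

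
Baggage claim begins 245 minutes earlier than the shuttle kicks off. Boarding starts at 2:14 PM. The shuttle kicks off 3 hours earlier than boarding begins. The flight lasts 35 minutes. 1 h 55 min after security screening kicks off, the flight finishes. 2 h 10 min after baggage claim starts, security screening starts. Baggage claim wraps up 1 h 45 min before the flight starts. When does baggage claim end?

The shuttle starts at 2:14 PM − 180 min = 11:14 AM.
Baggage claim starts at 11:14 AM − 245 min = 7:09 AM.
Security screening starts at 7:09 AM + 130 min = 9:19 AM.
The flight ends at 9:19 AM + 115 min = 11:14 AM.
The flight starts at 11:14 AM − 35 min = 10:39 AM.
Baggage claim ends at 10:39 AM − 105 min = 8:54 AM.

8:54 AM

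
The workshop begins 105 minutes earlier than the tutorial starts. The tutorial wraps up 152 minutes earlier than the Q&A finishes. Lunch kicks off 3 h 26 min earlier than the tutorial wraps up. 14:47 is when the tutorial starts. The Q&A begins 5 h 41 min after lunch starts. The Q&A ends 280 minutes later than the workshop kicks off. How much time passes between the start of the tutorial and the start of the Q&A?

The workshop starts at 14:47 − 105 min = 13:02.
The Q&A ends at 13:02 + 280 min = 17:42.
The tutorial ends at 17:42 − 152 min = 15:10.
Lunch starts at 15:10 − 206 min = 11:44.
The Q&A starts at 11:44 + 341 min = 17:25.
From 14:47 to 17:25 is 158 minutes.

158 minutes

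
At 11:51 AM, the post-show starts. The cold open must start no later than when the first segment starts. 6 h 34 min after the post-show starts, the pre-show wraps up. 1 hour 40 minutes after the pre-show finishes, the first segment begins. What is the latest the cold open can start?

The pre-show ends at 11:51 AM + 394 min = 6:25 PM.
The first segment starts at 6:25 PM + 100 min = 8:05 PM.
The cold open is bounded by the first segment, so the latest it can start is 8:05 PM.

8:05 PM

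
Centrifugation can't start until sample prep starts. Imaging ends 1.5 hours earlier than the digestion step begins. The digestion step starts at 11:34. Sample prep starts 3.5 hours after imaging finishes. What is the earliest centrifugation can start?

13:34

Imaging ends at 11:34 − 90 min = 10:04.
Sample prep starts at 10:04 + 210 min = 13:34.
Centrifugation is bounded by sample prep, so the earliest it can start is 13:34.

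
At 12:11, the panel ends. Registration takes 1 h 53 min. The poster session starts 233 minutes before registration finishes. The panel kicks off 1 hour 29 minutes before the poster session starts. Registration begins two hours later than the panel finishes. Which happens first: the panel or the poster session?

Registration starts at 12:11 + 120 min = 14:11.
Registration ends at 14:11 + 113 min = 16:04.
The poster session starts at 16:04 − 233 min = 12:11.
The panel starts at 12:11 − 89 min = 10:42.
The panel starts at 10:42 and the poster session starts at 12:11, so the panel is first.

the panel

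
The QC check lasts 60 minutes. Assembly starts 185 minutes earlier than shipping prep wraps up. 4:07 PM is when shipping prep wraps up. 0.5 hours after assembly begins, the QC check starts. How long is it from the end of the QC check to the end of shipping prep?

Assembly starts at 4:07 PM − 185 min = 1:02 PM.
The QC check starts at 1:02 PM + 30 min = 1:32 PM.
The QC check ends at 1:32 PM + 60 min = 2:32 PM.
From 2:32 PM to 4:07 PM is 1 hour 35 minutes.

1 hour 35 minutes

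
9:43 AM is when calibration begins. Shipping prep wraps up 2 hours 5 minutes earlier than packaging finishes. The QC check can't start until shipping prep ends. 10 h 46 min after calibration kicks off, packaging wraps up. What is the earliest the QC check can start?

Packaging ends at 9:43 AM + 646 min = 8:29 PM.
Shipping prep ends at 8:29 PM − 125 min = 6:24 PM.
The QC check is bounded by shipping prep, so the earliest it can start is 6:24 PM.

6:24 PM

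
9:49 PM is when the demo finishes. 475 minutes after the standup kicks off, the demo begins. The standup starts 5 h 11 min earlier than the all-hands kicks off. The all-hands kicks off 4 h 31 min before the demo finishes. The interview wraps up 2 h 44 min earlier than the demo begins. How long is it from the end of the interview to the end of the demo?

The all-hands starts at 9:49 PM − 271 min = 5:18 PM.
The standup starts at 5:18 PM − 311 min = 12:07 PM.
The demo starts at 12:07 PM + 475 min = 8:02 PM.
The interview ends at 8:02 PM − 164 min = 5:18 PM.
From 5:18 PM to 9:49 PM is 4 hours 31 minutes.

4 hours 31 minutes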